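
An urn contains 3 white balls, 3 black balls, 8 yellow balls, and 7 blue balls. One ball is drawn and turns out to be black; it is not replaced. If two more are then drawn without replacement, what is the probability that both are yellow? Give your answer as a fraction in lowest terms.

After the first draw, 8 of the remaining 20 balls are yellow.
P = 8/20 × 7/19 = 56/380 = 14/95.

14/95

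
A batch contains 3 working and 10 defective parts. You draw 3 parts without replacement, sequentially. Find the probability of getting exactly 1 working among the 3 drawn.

135/286

One ordering (working drawn first) has probability 3/13 × 10/12 × 9/11 = 270/1716 = 45/286.
There are C(3,1) = 3 such orderings, each equally likely, so P = 3 × 45/286 = 135/286.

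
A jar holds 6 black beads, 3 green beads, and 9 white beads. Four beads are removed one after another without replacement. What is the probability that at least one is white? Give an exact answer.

P(no white) = 9/18 × 8/17 × 7/16 × 6/15 = 3024/73440 = 7/170.
P(at least one) = 1 − 7/170 = 163/170.

163/170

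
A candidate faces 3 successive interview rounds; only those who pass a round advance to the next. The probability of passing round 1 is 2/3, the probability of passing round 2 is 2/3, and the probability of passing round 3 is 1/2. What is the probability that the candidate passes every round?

2/9

The events are sequential, so multiply the conditional probabilities:
P = 2/3 × 2/3 × 1/2 = 4/18 = 2/9.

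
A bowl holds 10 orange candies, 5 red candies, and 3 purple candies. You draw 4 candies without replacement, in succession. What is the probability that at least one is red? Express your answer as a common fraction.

469/612

P(no red) = 13/18 × 12/17 × 11/16 × 10/15 = 17160/73440 = 143/612.
P(at least one) = 1 − 143/612 = 469/612.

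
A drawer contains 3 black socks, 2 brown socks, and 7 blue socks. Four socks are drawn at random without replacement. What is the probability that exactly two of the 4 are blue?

One ordering (blue drawn first) has probability 7/12 × 6/11 × 5/10 × 4/9 = 840/11880 = 7/99.
There are C(4,2) = 6 such orderings, each equally likely, so P = 6 × 7/99 = 14/33.

14/33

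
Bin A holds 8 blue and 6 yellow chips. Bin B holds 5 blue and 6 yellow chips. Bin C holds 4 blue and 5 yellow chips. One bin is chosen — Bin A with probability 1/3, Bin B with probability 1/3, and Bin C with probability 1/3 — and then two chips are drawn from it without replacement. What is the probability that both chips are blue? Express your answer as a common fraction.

From Bin A: P(both blue) = (8/14)(7/13) = 4/13.
From Bin B: P(both blue) = (5/11)(4/10) = 2/11.
From Bin C: P(both blue) = (4/9)(3/8) = 1/6.
Total probability = (1/3)(4/13) + (1/3)(2/11) + (1/3)(1/6) = 563/2574.

563/2574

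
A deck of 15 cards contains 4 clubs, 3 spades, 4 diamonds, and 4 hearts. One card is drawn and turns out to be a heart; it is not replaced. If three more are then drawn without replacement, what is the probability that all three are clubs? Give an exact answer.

1/91

With the first card removed, 4 clubs remain out of 14.
P = 4/14 × 3/13 × 2/12 = 24/2184 = 1/91.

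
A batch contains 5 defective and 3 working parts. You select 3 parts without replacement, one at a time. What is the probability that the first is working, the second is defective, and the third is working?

Each draw changes the counts, so multiply the conditional probabilities along the sequence:
P = 3/8 × 5/7 × 2/6 = 30/336 = 5/56.

5/56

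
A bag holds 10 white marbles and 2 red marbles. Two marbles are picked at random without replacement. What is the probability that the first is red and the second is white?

Chain rule:
P = 2/12 × 10/11 = 20/132 = 5/33.

5/33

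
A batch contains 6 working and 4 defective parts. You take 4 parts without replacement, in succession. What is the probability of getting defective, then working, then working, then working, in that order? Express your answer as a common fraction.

Each draw changes the counts, so multiply the conditional probabilities along the sequence:
P = 4/10 × 6/9 × 5/8 × 4/7 = 480/5040 = 2/21.

2/21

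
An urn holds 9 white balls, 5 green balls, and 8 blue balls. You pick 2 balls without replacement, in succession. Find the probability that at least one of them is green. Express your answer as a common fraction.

P(no green) = 17/22 × 16/21 = 272/462 = 136/231.
P(at least one) = 1 − 136/231 = 95/231.

95/231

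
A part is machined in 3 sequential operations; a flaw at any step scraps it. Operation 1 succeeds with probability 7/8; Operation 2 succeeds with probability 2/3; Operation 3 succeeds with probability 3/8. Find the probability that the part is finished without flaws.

Multiplying along the chain,
P = 7/8 × 2/3 × 3/8 = 42/192 = 7/32.

7/32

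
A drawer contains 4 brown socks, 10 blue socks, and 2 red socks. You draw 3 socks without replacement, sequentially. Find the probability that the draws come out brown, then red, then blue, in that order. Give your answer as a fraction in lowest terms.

1/42

Chain rule:
P = 4/16 × 2/15 × 10/14 = 80/3360 = 1/42.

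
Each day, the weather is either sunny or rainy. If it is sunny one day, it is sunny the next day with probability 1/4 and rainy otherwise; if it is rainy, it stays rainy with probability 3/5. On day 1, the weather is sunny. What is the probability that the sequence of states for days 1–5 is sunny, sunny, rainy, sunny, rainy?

9/160

Day 1 is given. For each transition, use the conditional probability from the current state:
P(sunny | sunny) = 1/4; P(rainy | sunny) = 3/4; P(sunny | rainy) = 2/5; P(rainy | sunny) = 3/4.
P = 1/4 × 3/4 × 2/5 × 3/4 = 18/320 = 9/160.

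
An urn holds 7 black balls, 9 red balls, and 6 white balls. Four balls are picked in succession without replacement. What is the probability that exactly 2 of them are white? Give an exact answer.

One ordering (white drawn first) has probability 6/22 × 5/21 × 16/20 × 15/19 = 7200/175560 = 60/1463.
There are C(4,2) = 6 such orderings, each equally likely, so P = 6 × 60/1463 = 360/1463.

360/1463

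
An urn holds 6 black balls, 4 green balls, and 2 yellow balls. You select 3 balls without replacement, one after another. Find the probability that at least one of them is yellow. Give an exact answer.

5/11

P(no yellow) = 10/12 × 9/11 × 8/10 = 720/1320 = 6/11.
P(at least one) = 1 − 6/11 = 5/11.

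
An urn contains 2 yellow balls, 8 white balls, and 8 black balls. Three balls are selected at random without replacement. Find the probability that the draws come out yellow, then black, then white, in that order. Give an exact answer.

Each draw changes the counts, so multiply the conditional probabilities along the sequence:
P = 2/18 × 8/17 × 8/16 = 128/4896 = 4/153.

4/153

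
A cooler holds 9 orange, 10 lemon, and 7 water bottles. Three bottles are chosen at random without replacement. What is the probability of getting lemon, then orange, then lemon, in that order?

Chain rule:
P = 10/26 × 9/25 × 9/24 = 810/15600 = 27/520.

27/520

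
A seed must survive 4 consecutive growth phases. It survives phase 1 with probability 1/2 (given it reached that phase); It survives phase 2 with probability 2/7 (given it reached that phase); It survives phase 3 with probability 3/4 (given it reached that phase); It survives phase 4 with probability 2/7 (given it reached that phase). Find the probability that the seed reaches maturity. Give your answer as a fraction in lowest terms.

3/98

The events are sequential, so multiply the conditional probabilities:
P = 1/2 × 2/7 × 3/4 × 2/7 = 12/392 = 3/98.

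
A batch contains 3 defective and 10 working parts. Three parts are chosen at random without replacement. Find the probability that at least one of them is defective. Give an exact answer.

P(no defective) = 10/13 × 9/12 × 8/11 = 720/1716 = 60/143.
P(at least one) = 1 − 60/143 = 83/143.

83/143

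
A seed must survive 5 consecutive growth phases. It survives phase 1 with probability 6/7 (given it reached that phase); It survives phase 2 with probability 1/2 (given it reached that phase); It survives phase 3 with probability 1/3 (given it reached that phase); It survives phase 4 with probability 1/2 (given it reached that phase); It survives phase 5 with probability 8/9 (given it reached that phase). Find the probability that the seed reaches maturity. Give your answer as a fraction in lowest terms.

4/63

Each stage is reached only if all earlier stages succeed, so
P = 6/7 × 1/2 × 1/3 × 1/2 × 8/9 = 48/756 = 4/63.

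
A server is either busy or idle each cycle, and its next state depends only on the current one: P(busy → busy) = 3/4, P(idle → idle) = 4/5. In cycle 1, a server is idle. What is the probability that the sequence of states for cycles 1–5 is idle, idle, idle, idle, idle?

Cycle 1 is given. For each transition, use the conditional probability from the current state:
P(idle | idle) = 4/5; P(idle | idle) = 4/5; P(idle | idle) = 4/5; P(idle | idle) = 4/5.
P = 4/5 × 4/5 × 4/5 × 4/5 = 256/625.

256/625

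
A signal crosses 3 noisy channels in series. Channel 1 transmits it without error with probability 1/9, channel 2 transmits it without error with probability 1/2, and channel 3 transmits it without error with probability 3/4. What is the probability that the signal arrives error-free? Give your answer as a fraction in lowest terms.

1/24

The events are sequential, so multiply the conditional probabilities:
P = 1/9 × 1/2 × 3/4 = 3/72 = 1/24.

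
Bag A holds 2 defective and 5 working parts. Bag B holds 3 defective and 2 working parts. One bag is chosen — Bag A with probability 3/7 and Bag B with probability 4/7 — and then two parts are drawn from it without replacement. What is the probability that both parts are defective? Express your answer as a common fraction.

47/245

From Bag A: P(both defective) = (2/7)(1/6) = 1/21.
From Bag B: P(both defective) = (3/5)(2/4) = 3/10.
Total probability = (3/7)(1/21) + (4/7)(3/10) = 47/245.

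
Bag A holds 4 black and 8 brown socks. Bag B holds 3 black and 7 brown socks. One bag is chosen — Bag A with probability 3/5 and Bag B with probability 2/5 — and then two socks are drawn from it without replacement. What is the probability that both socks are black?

From Bag A: P(both black) = (4/12)(3/11) = 1/11.
From Bag B: P(both black) = (3/10)(2/9) = 1/15.
Total probability = (3/5)(1/11) + (2/5)(1/15) = 67/825.

67/825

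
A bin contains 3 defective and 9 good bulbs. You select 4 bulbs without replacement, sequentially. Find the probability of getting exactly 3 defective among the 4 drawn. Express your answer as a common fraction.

1/55

One ordering (defective drawn first) has probability 3/12 × 2/11 × 1/10 × 9/9 = 54/11880 = 1/220.
There are C(4,3) = 4 such orderings, each equally likely, so P = 4 × 1/220 = 1/55.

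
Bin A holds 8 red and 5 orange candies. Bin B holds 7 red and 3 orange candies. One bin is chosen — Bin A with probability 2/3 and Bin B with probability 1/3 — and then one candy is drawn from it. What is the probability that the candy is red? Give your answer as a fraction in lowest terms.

From Bin A: P(red) = 8/13.
From Bin B: P(red) = 7/10.
Total probability = (2/3)(8/13) + (1/3)(7/10) = 251/390.

251/390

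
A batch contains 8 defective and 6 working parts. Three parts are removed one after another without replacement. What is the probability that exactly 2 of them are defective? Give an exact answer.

One ordering (defective drawn first) has probability 8/14 × 7/13 × 6/12 = 336/2184 = 2/13.
There are C(3,2) = 3 such orderings, each equally likely, so P = 3 × 2/13 = 6/13.

6/13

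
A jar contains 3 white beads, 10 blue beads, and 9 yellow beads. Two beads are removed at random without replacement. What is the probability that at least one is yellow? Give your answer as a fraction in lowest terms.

51/77

P(no yellow) = 13/22 × 12/21 = 156/462 = 26/77.
P(at least one) = 1 − 26/77 = 51/77.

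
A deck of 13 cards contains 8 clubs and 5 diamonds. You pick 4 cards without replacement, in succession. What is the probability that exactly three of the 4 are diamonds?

One ordering (diamonds drawn first) has probability 5/13 × 4/12 × 3/11 × 8/10 = 480/17160 = 4/143.
There are C(4,3) = 4 such orderings, each equally likely, so P = 4 × 4/143 = 16/143.

16/143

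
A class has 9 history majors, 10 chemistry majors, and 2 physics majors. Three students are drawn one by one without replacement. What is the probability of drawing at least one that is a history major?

111/133

P(no history majors) = 12/21 × 11/20 × 10/19 = 1320/7980 = 22/133.
P(at least one) = 1 − 22/133 = 111/133.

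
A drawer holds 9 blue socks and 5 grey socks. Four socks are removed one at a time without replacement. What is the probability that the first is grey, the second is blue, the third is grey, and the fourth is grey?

Multiply the probability of each draw given the previous ones:
P = 5/14 × 9/13 × 4/12 × 3/11 = 540/24024 = 45/2002.

45/2002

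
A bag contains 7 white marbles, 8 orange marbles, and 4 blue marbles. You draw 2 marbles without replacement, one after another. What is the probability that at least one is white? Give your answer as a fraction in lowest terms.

P(no white) = 12/19 × 11/18 = 132/342 = 22/57.
P(at least one) = 1 − 22/57 = 35/57.

35/57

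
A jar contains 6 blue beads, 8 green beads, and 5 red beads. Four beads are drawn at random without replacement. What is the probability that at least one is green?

P(no green) = 11/19 × 10/18 × 9/17 × 8/16 = 7920/93024 = 55/646.
P(at least one) = 1 − 55/646 = 591/646.

591/646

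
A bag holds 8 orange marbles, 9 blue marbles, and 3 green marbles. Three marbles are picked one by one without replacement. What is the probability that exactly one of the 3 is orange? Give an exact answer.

44/95

One ordering (orange drawn first) has probability 8/20 × 12/19 × 11/18 = 1056/6840 = 44/285.
There are C(3,1) = 3 such orderings, each equally likely, so P = 3 × 44/285 = 44/95.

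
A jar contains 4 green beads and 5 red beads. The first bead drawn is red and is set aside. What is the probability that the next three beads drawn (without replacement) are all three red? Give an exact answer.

With the first bead removed, 4 red remain out of 8.
P = 4/8 × 3/7 × 2/6 = 24/336 = 1/14.

1/14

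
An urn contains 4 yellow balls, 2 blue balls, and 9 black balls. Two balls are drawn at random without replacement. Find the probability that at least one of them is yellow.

10/21

P(no yellow) = 11/15 × 10/14 = 110/210 = 11/21.
P(at least one) = 1 − 11/21 = 10/21.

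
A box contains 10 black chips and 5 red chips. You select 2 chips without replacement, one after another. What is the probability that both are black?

P(every draw is black) = 10/15 × 9/14 = 90/210 = 3/7.

3/7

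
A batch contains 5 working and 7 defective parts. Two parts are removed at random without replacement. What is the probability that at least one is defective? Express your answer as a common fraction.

28/33

P(no defective) = 5/12 × 4/11 = 20/132 = 5/33.
P(at least one) = 1 − 5/33 = 28/33.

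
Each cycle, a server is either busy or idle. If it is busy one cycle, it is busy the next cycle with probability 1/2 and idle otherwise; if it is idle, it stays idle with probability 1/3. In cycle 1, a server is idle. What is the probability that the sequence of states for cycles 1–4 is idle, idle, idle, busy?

Cycle 1 is given. For each transition, use the conditional probability from the current state:
P(idle | idle) = 1/3; P(idle | idle) = 1/3; P(busy | idle) = 2/3.
P = 1/3 × 1/3 × 2/3 = 2/27.

2/27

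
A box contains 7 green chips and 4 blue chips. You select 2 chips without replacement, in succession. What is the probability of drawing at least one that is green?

49/55

P(no green) = 4/11 × 3/10 = 12/110 = 6/55.
P(at least one) = 1 − 6/55 = 49/55.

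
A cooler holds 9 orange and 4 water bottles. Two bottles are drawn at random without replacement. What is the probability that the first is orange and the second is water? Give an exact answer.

Each draw changes the counts, so multiply the conditional probabilities along the sequence:
P = 9/13 × 4/12 = 36/156 = 3/13.

3/13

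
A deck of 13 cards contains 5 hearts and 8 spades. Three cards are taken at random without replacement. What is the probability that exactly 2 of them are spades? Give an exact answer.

70/143

One ordering (spades drawn first) has probability 8/13 × 7/12 × 5/11 = 280/1716 = 70/429.
There are C(3,2) = 3 such orderings, each equally likely, so P = 3 × 70/429 = 70/143.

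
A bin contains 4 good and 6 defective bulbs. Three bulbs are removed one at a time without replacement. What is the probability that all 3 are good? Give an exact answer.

P(all good) = 4/10 × 3/9 × 2/8 = 24/720 = 1/30.

1/30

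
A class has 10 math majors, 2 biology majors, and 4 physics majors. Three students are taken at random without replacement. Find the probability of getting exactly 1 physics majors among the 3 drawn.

One ordering (a physics major drawn first) has probability 4/16 × 12/15 × 11/14 = 528/3360 = 11/70.
There are C(3,1) = 3 such orderings, each equally likely, so P = 3 × 11/70 = 33/70.

33/70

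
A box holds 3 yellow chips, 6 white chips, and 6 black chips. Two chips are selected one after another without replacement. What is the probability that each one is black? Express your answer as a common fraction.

1/7

P = 6/15 × 5/14 = 30/210 = 1/7.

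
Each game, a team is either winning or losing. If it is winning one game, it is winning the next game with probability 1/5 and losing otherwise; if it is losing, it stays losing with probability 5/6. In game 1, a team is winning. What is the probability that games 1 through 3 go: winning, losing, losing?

Game 1 is given. For each transition, use the conditional probability from the current state:
P(losing | winning) = 4/5; P(losing | losing) = 5/6.
P = 4/5 × 5/6 = 20/30 = 2/3.

2/3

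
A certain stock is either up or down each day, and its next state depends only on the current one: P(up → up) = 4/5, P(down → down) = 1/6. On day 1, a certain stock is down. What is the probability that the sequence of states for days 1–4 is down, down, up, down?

1/36

Day 1 is given. For each transition, use the conditional probability from the current state:
P(down | down) = 1/6; P(up | down) = 5/6; P(down | up) = 1/5.
P = 1/6 × 5/6 × 1/5 = 5/180 = 1/36.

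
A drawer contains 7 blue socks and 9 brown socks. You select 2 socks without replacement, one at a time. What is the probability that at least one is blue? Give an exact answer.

P(no blue) = 9/16 × 8/15 = 72/240 = 3/10.
P(at least one) = 1 − 3/10 = 7/10.

7/10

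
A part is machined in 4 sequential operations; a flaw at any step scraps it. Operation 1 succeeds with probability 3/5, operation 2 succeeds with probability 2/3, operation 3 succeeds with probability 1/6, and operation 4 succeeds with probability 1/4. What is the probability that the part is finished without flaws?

Each stage is reached only if all earlier stages succeed, so
P = 3/5 × 2/3 × 1/6 × 1/4 = 6/360 = 1/60.

1/60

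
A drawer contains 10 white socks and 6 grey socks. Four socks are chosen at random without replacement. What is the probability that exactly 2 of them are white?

135/364

One ordering (white drawn first) has probability 10/16 × 9/15 × 6/14 × 5/13 = 2700/43680 = 45/728.
There are C(4,2) = 6 such orderings, each equally likely, so P = 6 × 45/728 = 135/364.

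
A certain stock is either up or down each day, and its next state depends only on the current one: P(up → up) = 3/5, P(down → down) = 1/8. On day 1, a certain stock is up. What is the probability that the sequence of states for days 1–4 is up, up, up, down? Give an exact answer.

Day 1 is given. For each transition, use the conditional probability from the current state:
P(up | up) = 3/5; P(up | up) = 3/5; P(down | up) = 2/5.
P = 3/5 × 3/5 × 2/5 = 18/125.

18/125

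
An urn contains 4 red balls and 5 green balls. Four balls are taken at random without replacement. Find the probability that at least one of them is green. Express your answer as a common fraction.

P(no green) = 4/9 × 3/8 × 2/7 × 1/6 = 24/3024 = 1/126.
P(at least one) = 1 − 1/126 = 125/126.

125/126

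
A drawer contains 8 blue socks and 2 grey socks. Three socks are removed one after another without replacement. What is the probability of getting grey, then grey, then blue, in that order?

Multiply the probability of each draw given the previous ones:
P = 2/10 × 1/9 × 8/8 = 16/720 = 1/45.

1/45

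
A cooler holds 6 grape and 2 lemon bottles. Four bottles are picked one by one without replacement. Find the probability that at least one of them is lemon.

P(no lemon) = 6/8 × 5/7 × 4/6 × 3/5 = 360/1680 = 3/14.
P(at least one) = 1 − 3/14 = 11/14.

11/14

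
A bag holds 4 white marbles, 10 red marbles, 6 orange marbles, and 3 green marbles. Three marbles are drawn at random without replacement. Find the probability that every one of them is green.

1/1771

P(every draw is green) = 3/23 × 2/22 × 1/21 = 6/10626 = 1/1771.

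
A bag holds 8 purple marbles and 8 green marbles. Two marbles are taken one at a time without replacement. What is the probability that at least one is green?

23/30

P(no green) = 8/16 × 7/15 = 56/240 = 7/30.
P(at least one) = 1 − 7/30 = 23/30.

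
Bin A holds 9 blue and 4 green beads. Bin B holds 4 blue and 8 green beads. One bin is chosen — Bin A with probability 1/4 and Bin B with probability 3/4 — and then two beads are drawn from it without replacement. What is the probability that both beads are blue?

105/572

From Bin A: P(both blue) = (9/13)(8/12) = 6/13.
From Bin B: P(both blue) = (4/12)(3/11) = 1/11.
Total probability = (1/4)(6/13) + (3/4)(1/11) = 105/572.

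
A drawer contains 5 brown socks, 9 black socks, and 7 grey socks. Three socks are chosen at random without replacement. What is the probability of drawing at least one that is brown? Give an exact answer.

11/19

P(no brown) = 16/21 × 15/20 × 14/19 = 3360/7980 = 8/19.
P(at least one) = 1 − 8/19 = 11/19.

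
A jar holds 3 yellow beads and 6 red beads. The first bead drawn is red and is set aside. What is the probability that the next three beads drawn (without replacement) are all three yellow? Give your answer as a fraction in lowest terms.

1/56

After the first draw, 3 of the remaining 8 beads are yellow.
P = 3/8 × 2/7 × 1/6 = 6/336 = 1/56.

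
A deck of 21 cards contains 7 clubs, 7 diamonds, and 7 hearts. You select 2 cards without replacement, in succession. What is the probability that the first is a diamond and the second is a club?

7/60

Multiply the probability of each draw given the previous ones:
P = 7/21 × 7/20 = 49/420 = 7/60.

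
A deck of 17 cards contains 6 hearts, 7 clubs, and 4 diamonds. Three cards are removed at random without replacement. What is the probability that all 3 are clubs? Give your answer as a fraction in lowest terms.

7/136

P(every draw is a club) = 7/17 × 6/16 × 5/15 = 210/4080 = 7/136.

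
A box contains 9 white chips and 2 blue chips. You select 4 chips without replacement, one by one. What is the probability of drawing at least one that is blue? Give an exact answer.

34/55

P(no blue) = 9/11 × 8/10 × 7/9 × 6/8 = 3024/7920 = 21/55.
P(at least one) = 1 − 21/55 = 34/55.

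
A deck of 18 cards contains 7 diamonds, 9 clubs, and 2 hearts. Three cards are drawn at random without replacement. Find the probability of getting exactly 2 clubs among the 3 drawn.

27/68

One ordering (clubs drawn first) has probability 9/18 × 8/17 × 9/16 = 648/4896 = 9/68.
There are C(3,2) = 3 such orderings, each equally likely, so P = 3 × 9/68 = 27/68.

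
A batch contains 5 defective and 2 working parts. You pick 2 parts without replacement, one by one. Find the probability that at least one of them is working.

11/21

P(no working) = 5/7 × 4/6 = 20/42 = 10/21.
P(at least one) = 1 − 10/21 = 11/21.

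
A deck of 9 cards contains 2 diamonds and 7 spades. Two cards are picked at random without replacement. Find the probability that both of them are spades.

7/12

P = 7/9 × 6/8 = 42/72 = 7/12.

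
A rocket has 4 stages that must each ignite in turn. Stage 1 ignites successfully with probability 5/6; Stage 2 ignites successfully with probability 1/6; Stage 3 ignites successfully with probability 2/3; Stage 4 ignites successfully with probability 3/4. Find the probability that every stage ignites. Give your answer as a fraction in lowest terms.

Each stage is reached only if all earlier stages succeed, so
P = 5/6 × 1/6 × 2/3 × 3/4 = 30/432 = 5/72.

5/72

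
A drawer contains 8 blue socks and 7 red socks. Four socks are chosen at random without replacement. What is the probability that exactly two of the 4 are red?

28/65

One ordering (red drawn first) has probability 7/15 × 6/14 × 8/13 × 7/12 = 2352/32760 = 14/195.
There are C(4,2) = 6 such orderings, each equally likely, so P = 6 × 14/195 = 28/65.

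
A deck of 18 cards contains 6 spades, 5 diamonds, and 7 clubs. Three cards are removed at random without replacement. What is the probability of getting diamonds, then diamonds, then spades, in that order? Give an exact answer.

Chain rule:
P = 5/18 × 4/17 × 6/16 = 120/4896 = 5/204.

5/204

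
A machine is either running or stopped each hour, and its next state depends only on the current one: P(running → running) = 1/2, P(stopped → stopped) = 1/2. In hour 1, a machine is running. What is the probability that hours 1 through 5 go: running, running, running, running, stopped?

Hour 1 is given. For each transition, use the conditional probability from the current state:
P(running | running) = 1/2; P(running | running) = 1/2; P(running | running) = 1/2; P(stopped | running) = 1/2.
P = 1/2 × 1/2 × 1/2 × 1/2 = 1/16.

1/16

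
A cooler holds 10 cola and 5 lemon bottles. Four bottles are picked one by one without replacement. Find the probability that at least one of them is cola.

P(no cola) = 5/15 × 4/14 × 3/13 × 2/12 = 120/32760 = 1/273.
P(at least one) = 1 − 1/273 = 272/273.

272/273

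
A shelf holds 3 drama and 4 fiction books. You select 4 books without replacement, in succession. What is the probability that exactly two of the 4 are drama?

One ordering (drama drawn first) has probability 3/7 × 2/6 × 4/5 × 3/4 = 72/840 = 3/35.
There are C(4,2) = 6 such orderings, each equally likely, so P = 6 × 3/35 = 18/35.

18/35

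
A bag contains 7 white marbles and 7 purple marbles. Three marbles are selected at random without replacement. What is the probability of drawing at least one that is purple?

P(no purple) = 7/14 × 6/13 × 5/12 = 210/2184 = 5/52.
P(at least one) = 1 − 5/52 = 47/52.

47/52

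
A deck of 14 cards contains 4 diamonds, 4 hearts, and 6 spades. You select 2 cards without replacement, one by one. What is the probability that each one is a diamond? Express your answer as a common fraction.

6/91

P(every draw is a diamond) = 4/14 × 3/13 = 12/182 = 6/91.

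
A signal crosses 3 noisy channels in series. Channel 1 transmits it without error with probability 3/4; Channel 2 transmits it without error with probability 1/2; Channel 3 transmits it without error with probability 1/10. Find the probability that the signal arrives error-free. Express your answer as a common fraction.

The events are sequential, so multiply the conditional probabilities:
P = 3/4 × 1/2 × 1/10 = 3/80.

3/80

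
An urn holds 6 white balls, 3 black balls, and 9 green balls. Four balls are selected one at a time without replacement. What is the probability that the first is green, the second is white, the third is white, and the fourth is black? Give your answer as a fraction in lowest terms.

3/272

Each draw changes the counts, so multiply the conditional probabilities along the sequence:
P = 9/18 × 6/17 × 5/16 × 3/15 = 810/73440 = 3/272.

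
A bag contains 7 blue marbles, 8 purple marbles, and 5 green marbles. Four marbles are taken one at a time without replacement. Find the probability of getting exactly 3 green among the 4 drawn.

10/323

One ordering (green drawn first) has probability 5/20 × 4/19 × 3/18 × 15/17 = 900/116280 = 5/646.
There are C(4,3) = 4 such orderings, each equally likely, so P = 4 × 5/646 = 10/323.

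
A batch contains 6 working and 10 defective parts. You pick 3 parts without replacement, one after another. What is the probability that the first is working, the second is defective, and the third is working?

Chain rule:
P = 6/16 × 10/15 × 5/14 = 300/3360 = 5/56.

5/56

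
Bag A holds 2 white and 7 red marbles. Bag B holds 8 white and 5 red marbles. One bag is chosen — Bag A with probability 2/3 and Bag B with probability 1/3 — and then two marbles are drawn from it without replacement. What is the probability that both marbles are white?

From Bag A: P(both white) = (2/9)(1/8) = 1/36.
From Bag B: P(both white) = (8/13)(7/12) = 14/39.
Total probability = (2/3)(1/36) + (1/3)(14/39) = 97/702.

97/702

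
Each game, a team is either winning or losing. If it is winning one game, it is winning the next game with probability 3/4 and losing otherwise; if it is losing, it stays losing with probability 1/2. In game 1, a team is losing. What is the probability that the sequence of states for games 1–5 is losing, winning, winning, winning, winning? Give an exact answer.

27/128

Game 1 is given. For each transition, use the conditional probability from the current state:
P(winning | losing) = 1/2; P(winning | winning) = 3/4; P(winning | winning) = 3/4; P(winning | winning) = 3/4.
P = 1/2 × 3/4 × 3/4 × 3/4 = 27/128.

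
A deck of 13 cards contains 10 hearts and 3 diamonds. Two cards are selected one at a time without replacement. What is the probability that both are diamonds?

P(every draw is a diamond) = 3/13 × 2/12 = 6/156 = 1/26.

1/26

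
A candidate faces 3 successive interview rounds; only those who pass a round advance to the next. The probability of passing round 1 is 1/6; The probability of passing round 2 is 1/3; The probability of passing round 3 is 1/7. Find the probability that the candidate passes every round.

1/126

The events are sequential, so multiply the conditional probabilities:
P = 1/6 × 1/3 × 1/7 = 1/126.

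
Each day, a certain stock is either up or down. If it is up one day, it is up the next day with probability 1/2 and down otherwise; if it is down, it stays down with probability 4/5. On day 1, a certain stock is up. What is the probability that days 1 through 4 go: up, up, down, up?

Day 1 is given. For each transition, use the conditional probability from the current state:
P(up | up) = 1/2; P(down | up) = 1/2; P(up | down) = 1/5.
P = 1/2 × 1/2 × 1/5 = 1/20.

1/20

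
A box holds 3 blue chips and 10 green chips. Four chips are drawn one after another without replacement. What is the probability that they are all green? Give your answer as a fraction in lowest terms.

P(all green) = 10/13 × 9/12 × 8/11 × 7/10 = 5040/17160 = 42/143.

42/143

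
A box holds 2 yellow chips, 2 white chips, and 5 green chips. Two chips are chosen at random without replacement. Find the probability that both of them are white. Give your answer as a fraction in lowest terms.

1/36

P = 2/9 × 1/8 = 2/72 = 1/36.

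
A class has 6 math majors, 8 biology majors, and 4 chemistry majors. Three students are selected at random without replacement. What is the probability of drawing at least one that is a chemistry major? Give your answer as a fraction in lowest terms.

113/204

P(no chemistry majors) = 14/18 × 13/17 × 12/16 = 2184/4896 = 91/204.
P(at least one) = 1 − 91/204 = 113/204.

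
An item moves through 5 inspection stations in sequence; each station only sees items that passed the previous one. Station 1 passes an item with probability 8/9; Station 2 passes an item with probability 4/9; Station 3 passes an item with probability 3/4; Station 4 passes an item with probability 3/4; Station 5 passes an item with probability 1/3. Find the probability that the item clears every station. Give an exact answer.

Multiplying along the chain,
P = 8/9 × 4/9 × 3/4 × 3/4 × 1/3 = 288/3888 = 2/27.

2/27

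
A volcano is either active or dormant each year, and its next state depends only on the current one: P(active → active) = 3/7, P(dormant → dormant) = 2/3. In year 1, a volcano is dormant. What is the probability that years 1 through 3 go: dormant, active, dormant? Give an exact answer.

Year 1 is given. For each transition, use the conditional probability from the current state:
P(active | dormant) = 1/3; P(dormant | active) = 4/7.
P = 1/3 × 4/7 = 4/21.

4/21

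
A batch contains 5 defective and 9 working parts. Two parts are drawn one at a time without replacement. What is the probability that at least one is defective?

55/91

P(no defective) = 9/14 × 8/13 = 72/182 = 36/91.
P(at least one) = 1 − 36/91 = 55/91.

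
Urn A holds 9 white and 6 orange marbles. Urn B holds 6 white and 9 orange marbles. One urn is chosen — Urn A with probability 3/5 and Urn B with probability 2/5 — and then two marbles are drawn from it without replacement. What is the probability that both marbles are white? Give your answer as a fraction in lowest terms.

From Urn A: P(both white) = (9/15)(8/14) = 12/35.
From Urn B: P(both white) = (6/15)(5/14) = 1/7.
Total probability = (3/5)(12/35) + (2/5)(1/7) = 46/175.

46/175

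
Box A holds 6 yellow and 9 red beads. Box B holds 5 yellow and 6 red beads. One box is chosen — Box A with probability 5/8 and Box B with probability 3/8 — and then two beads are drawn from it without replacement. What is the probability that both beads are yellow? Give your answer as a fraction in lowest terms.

97/616

From Box A: P(both yellow) = (6/15)(5/14) = 1/7.
From Box B: P(both yellow) = (5/11)(4/10) = 2/11.
Total probability = (5/8)(1/7) + (3/8)(2/11) = 97/616.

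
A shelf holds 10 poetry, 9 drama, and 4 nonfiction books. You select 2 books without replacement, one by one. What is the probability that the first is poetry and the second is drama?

45/253

Each draw changes the counts, so multiply the conditional probabilities along the sequence:
P = 10/23 × 9/22 = 90/506 = 45/253.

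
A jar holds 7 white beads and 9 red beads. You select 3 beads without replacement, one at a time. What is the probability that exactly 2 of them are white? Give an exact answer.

27/80

One ordering (white drawn first) has probability 7/16 × 6/15 × 9/14 = 378/3360 = 9/80.
There are C(3,2) = 3 such orderings, each equally likely, so P = 3 × 9/80 = 27/80.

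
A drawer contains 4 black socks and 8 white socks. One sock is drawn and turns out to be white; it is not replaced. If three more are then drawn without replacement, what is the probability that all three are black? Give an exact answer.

4/165

After the first draw, 4 of the remaining 11 socks are black.
P = 4/11 × 3/10 × 2/9 = 24/990 = 4/165.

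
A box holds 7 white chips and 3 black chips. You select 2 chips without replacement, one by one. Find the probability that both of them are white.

P = 7/10 × 6/9 = 42/90 = 7/15.

7/15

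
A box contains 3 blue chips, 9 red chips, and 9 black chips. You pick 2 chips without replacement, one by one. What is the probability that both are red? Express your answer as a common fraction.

6/35

P(all red) = 9/21 × 8/20 = 72/420 = 6/35.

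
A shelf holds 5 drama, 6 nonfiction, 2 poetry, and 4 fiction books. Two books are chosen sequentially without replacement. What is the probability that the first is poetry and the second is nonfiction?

Each draw changes the counts, so multiply the conditional probabilities along the sequence:
P = 2/17 × 6/16 = 12/272 = 3/68.

3/68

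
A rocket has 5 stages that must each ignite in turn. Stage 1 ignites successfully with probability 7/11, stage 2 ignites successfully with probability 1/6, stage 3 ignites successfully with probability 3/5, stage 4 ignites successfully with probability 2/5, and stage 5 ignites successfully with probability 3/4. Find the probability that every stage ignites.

21/1100

Each stage is reached only if all earlier stages succeed, so
P = 7/11 × 1/6 × 3/5 × 2/5 × 3/4 = 126/6600 = 21/1100.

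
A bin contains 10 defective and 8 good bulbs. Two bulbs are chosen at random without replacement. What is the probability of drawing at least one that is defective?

125/153

P(no defective) = 8/18 × 7/17 = 56/306 = 28/153.
P(at least one) = 1 − 28/153 = 125/153.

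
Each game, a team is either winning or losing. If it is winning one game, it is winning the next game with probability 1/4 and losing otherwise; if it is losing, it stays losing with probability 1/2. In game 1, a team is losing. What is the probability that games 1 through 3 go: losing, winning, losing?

Game 1 is given. For each transition, use the conditional probability from the current state:
P(winning | losing) = 1/2; P(losing | winning) = 3/4.
P = 1/2 × 3/4 = 3/8.

3/8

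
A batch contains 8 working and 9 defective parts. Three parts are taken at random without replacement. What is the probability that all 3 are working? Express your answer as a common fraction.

P(every draw is working) = 8/17 × 7/16 × 6/15 = 336/4080 = 7/85.

7/85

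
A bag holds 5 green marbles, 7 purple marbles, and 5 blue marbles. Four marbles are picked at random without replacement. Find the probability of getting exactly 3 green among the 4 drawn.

6/119

One ordering (green drawn first) has probability 5/17 × 4/16 × 3/15 × 12/14 = 720/57120 = 3/238.
There are C(4,3) = 4 such orderings, each equally likely, so P = 4 × 3/238 = 6/119.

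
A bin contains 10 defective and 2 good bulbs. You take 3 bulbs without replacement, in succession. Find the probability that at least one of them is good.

P(no good) = 10/12 × 9/11 × 8/10 = 720/1320 = 6/11.
P(at least one) = 1 − 6/11 = 5/11.

5/11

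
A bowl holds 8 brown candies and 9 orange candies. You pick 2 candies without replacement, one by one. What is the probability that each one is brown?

P(all brown) = 8/17 × 7/16 = 56/272 = 7/34.

7/34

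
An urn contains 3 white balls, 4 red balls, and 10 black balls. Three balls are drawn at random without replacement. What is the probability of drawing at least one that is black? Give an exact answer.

129/136

P(no black) = 7/17 × 6/16 × 5/15 = 210/4080 = 7/136.
P(at least one) = 1 − 7/136 = 129/136.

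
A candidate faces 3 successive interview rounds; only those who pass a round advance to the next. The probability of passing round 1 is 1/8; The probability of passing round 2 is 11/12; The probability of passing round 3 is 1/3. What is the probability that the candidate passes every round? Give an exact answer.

Multiplying along the chain,
P = 1/8 × 11/12 × 1/3 = 11/288.

11/288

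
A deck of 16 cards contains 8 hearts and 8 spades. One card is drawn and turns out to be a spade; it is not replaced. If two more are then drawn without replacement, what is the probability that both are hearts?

4/15

With the first card removed, 8 hearts remain out of 15.
P = 8/15 × 7/14 = 56/210 = 4/15.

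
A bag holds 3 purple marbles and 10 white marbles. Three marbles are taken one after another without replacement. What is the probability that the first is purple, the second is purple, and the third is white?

5/143

Chain rule:
P = 3/13 × 2/12 × 10/11 = 60/1716 = 5/143.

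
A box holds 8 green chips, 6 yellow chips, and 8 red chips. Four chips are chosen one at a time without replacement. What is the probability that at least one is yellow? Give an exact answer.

157/209

P(no yellow) = 16/22 × 15/21 × 14/20 × 13/19 = 43680/175560 = 52/209.
P(at least one) = 1 − 52/209 = 157/209.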